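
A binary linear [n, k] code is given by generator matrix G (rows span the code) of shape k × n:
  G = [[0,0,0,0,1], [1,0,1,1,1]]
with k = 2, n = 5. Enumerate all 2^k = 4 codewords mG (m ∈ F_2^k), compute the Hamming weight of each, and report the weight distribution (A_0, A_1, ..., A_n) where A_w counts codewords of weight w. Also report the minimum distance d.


Weight distribution: A_0 = 1, A_1 = 1, A_3 = 1, A_4 = 1. Minimum distance d = 1.

Enumerate all 2^2 = 4 messages m ∈ F_2^2.
For each, compute codeword c = mG in F_2^5, then tally its weight.
  m = 00 → c = 00000, weight = 0.
  m = 10 → c = 00001, weight = 1.
  m = 01 → c = 10111, weight = 4.
  m = 11 → c = 10110, weight = 3.
Tally weights:
  weight 0: 1 codewords.
  weight 1: 1 codewords.
  weight 3: 1 codewords.
  weight 4: 1 codewords.
Minimum distance d = smallest w > 0 with A_w > 0 = 1.
Sanity: Σ A_w = 4 = 2^2 = 4 ✓.


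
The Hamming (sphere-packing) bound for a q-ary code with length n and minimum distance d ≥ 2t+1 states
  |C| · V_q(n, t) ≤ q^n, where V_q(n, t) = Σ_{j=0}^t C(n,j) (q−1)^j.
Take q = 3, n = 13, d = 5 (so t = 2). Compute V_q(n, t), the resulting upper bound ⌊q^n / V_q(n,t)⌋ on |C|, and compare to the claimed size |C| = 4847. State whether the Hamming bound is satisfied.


V_q(n, t) = 339, q^n = 1594323, Hamming bound = 4703, |C| = 4847 > bound (violated).

Step 1: Compute V_q(n, t) = Σ_{j=0}^2 C(n, j) (q−1)^j.
  j = 0: C(13,0)·(2)^0 = 1·1 = 1.
  j = 1: C(13,1)·(2)^1 = 13·2 = 26.
  j = 2: C(13,2)·(2)^2 = 78·4 = 312.
  V_q(n, t) = 1 + 26 + 312 = 339.
Step 2: q^n = 3^13 = 1594323.
Step 3: Hamming bound ⌊q^n / V_q(n,t)⌋ = ⌊1594323/339⌋ = 4703.
Step 4: Compare |C| = 4847 to 4703: violated.
The claimed |C| lies above the Hamming bound, so no 3-ary code of length 13 with d ≥ 5 can have 4847 codewords.


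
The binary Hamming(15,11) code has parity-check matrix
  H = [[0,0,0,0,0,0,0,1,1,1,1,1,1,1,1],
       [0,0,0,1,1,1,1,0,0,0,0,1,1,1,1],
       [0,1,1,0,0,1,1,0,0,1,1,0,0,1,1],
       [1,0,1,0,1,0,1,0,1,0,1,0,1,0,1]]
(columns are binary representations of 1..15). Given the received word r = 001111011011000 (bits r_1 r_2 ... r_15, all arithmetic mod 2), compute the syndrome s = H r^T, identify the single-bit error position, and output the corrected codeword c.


s = (0, 0, 1, 0)^T, error position = 2, corrected codeword c = 011111011011000

Compute s = H r^T mod 2 one row at a time:
  s_1 = 1 + 1 + 0 + 1 + 1 + 0 + 0 + 0 = 4 ≡ 0 (mod 2).
  s_2 = 1 + 1 + 1 + 0 + 1 + 0 + 0 + 0 = 4 ≡ 0 (mod 2).
  s_3 = 0 + 1 + 1 + 0 + 0 + 1 + 0 + 0 = 3 ≡ 1 (mod 2).
  s_4 = 0 + 1 + 1 + 0 + 1 + 1 + 0 + 0 = 4 ≡ 0 (mod 2).
s = (0, 0, 1, 0)^T — this equals column 2 of H (binary 0010), so error is at position 2.
Correct: flip bit 2 of r = 001111011011000 to get c = 011111011011000.


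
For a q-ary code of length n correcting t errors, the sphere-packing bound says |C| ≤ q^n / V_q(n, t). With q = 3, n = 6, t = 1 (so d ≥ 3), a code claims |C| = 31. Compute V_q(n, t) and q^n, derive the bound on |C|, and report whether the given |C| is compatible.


V_q(n, t) = 13, q^n = 729, Hamming bound = 56, |C| = 31 ≤ bound (satisfied).

Step 1: Compute V_q(n, t) = Σ_{j=0}^1 C(n, j) (q−1)^j.
  j = 0: C(6,0)·(2)^0 = 1·1 = 1.
  j = 1: C(6,1)·(2)^1 = 6·2 = 12.
  V_q(n, t) = 1 + 12 = 13.
Step 2: q^n = 3^6 = 729.
Step 3: Hamming bound ⌊q^n / V_q(n,t)⌋ = ⌊729/13⌋ = 56.
Step 4: Compare |C| = 31 to 56: satisfied.
The claimed |C| lies below the Hamming bound.


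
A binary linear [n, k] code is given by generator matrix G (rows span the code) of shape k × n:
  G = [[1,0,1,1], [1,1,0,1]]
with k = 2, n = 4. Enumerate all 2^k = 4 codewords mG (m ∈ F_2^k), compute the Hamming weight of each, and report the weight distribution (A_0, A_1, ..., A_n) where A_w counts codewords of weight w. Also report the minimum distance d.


Weight distribution: A_0 = 1, A_2 = 1, A_3 = 2. Minimum distance d = 2.

Enumerate all 2^2 = 4 messages m ∈ F_2^2.
For each, compute codeword c = mG in F_2^4, then tally its weight.
  m = 00 → c = 0000, weight = 0.
  m = 10 → c = 1011, weight = 3.
  m = 01 → c = 1101, weight = 3.
  m = 11 → c = 0110, weight = 2.
Tally weights:
  weight 0: 1 codewords.
  weight 2: 1 codewords.
  weight 3: 2 codewords.
Minimum distance d = smallest w > 0 with A_w > 0 = 2.
Sanity: Σ A_w = 4 = 2^2 = 4 ✓.


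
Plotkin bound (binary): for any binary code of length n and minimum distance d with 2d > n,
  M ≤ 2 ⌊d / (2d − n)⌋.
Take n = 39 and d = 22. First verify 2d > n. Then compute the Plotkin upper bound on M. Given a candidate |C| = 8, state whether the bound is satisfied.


Plotkin bound M ≤ 8; given |C| = 8 ≤ bound (satisfied).

Check applicability: 2d = 44, n = 39.
2d − n = 5 > 0, so Plotkin applies.
Compute d/(2d−n) = 22/5 ≈ 4.4000.
⌊d/(2d−n)⌋ = 4.
Plotkin bound: M ≤ 2·4 = 8.
Given |C| = 8, check: satisfied.
This |C| is at the Plotkin bound.


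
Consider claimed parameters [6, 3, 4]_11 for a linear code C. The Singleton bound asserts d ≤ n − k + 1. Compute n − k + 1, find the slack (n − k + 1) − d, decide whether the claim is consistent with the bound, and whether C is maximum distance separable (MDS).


Singleton RHS = n − k + 1 = 4, slack = 0, bound satisfied, MDS.

Singleton bound: d ≤ n − k + 1.
Here n = 6, k = 3, so n − k + 1 = 4.
Given d = 4, check d ≤ 4: YES.
Slack = (n − k + 1) − d = 0.
The code is MDS (slack = 0).
Description: the claimed parameters are [6, 3, 4]_11; such a code would be MDS (meets Singleton bound).


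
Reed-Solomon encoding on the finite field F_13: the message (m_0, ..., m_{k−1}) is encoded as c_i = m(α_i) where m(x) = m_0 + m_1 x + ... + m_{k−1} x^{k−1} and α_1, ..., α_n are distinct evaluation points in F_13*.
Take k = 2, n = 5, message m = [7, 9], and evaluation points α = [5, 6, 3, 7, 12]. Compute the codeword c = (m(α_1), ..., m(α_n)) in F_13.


c = [0, 9, 8, 5, 11]

Message polynomial: m(x) = 7 + 9·x (mod 13).
For each evaluation point α_i, compute m(α_i) mod 13:
  α_1 = 5: Horner steps 9 → 0, so m(5) = 0.
  α_2 = 6: Horner steps 9 → 9, so m(6) = 9.
  α_3 = 3: Horner steps 9 → 8, so m(3) = 8.
  α_4 = 7: Horner steps 9 → 5, so m(7) = 5.
  α_5 = 12: Horner steps 9 → 11, so m(12) = 11.
Codeword c = [0, 9, 8, 5, 11] ∈ F_13^5.


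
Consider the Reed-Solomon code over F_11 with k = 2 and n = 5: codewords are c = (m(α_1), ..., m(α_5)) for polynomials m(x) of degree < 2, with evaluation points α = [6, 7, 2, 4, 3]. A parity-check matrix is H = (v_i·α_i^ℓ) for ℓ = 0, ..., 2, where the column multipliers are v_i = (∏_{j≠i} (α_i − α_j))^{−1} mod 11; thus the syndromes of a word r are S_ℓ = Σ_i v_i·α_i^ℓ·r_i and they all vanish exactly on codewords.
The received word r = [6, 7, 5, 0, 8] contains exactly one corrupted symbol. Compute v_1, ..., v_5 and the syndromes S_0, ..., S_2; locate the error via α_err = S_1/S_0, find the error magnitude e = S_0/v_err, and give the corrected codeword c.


S = (4, 6, 9), error at position 2, error magnitude e = 9, c = [6, 9, 5, 0, 8].

Step 1: column multipliers v_i = (∏_{j≠i}(α_i − α_j))^{−1} mod 11.
  i = 1 (α = 6): (6−7)(6−2)(6−4)(6−3) = (−1)·4·2·3 = −24 ≡ 9, so v_1 = 9^{−1} = 5 (mod 11).
  i = 2 (α = 7): (7−6)(7−2)(7−4)(7−3) = 1·5·3·4 = 60 ≡ 5, so v_2 = 5^{−1} = 9 (mod 11).
  i = 3 (α = 2): (2−6)(2−7)(2−4)(2−3) = (−4)·(−5)·(−2)·(−1) = 40 ≡ 7, so v_3 = 7^{−1} = 8 (mod 11).
  i = 4 (α = 4): (4−6)(4−7)(4−2)(4−3) = (−2)·(−3)·2·1 = 12 ≡ 1, so v_4 = 1^{−1} = 1 (mod 11).
  i = 5 (α = 3): (3−6)(3−7)(3−2)(3−4) = (−3)·(−4)·1·(−1) = −12 ≡ 10, so v_5 = 10^{−1} = 10 (mod 11).
  v = [5, 9, 8, 1, 10].
Step 2: syndromes of r = [6, 7, 5, 0, 8] (all sums mod 11).
  S_0 = Σ v_i r_i = 5·6 + 9·7 + 8·5 + 1·0 + 10·8 = 213 ≡ 4.
  S_1 = Σ v_i α_i r_i = 5·6·6 + 9·7·7 + 8·2·5 + 1·4·0 + 10·3·8 = 941 ≡ 6.
  α_i^2 mod 11 = [3, 5, 4, 5, 9].
  S_2 = Σ v_i α_i^2 r_i = 5·3·6 + 9·5·7 + 8·4·5 + 1·5·0 + 10·9·8 = 1285 ≡ 9.
  S = (4, 6, 9) ≠ 0, so r is not a codeword (an error is present).
Step 3: locate the error. For a single error e at position i, S_ℓ = v_i·e·α_i^ℓ, so α_err = S_1/S_0.
  S_0^{−1} = 4^{−1} = 3 (mod 11), so α_err = 6·3 = 18 ≡ 7 = α_2. Error position i = 2.
  Consistency check: S_2/S_1 = 9·2 = 18 ≡ 7 = α_err ✓ (single-error assumption holds).
Step 4: error magnitude e = S_0/v_2 = S_0·∏_{j≠2}(α_2 − α_j) = 4·5 = 20 ≡ 9 (mod 11).
Step 5: correct position 2: c_2 = r_2 − e = 7 − 9 ≡ 9 (mod 11). Hence c = [6, 9, 5, 0, 8].
  Check: interpolating c through the α_i gives m(x) = 10 + 3·x (degree < 2) with m(α_i) = c_i for every i, so c is indeed a codeword.


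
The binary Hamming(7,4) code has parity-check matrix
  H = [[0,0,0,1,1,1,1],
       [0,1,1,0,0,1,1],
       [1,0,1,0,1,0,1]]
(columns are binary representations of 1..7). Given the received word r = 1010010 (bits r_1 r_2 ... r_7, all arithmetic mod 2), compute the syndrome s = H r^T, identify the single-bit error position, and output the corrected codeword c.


s = (1, 0, 0)^T, error position = 4, corrected codeword c = 1011010

Compute s = H r^T mod 2 one row at a time:
  s_1 = 0 + 0 + 1 + 0 = 1 ≡ 1 (mod 2).
  s_2 = 0 + 1 + 1 + 0 = 2 ≡ 0 (mod 2).
  s_3 = 1 + 1 + 0 + 0 = 2 ≡ 0 (mod 2).
s = (1, 0, 0)^T — this equals column 4 of H (binary 100), so error is at position 4.
Correct: flip bit 4 of r = 1010010 to get c = 1011010.


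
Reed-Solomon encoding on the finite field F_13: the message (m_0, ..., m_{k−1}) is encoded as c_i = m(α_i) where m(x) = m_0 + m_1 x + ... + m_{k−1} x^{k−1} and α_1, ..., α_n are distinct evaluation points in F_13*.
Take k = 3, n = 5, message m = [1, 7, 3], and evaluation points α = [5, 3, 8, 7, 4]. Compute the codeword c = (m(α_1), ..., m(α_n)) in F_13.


c = [7, 10, 2, 2, 12]

Message polynomial: m(x) = 1 + 7·x + 3·x^2 (mod 13).
For each evaluation point α_i, compute m(α_i) mod 13:
  α_1 = 5: Horner steps 3 → 9 → 7, so m(5) = 7.
  α_2 = 3: Horner steps 3 → 3 → 10, so m(3) = 10.
  α_3 = 8: Horner steps 3 → 5 → 2, so m(8) = 2.
  α_4 = 7: Horner steps 3 → 2 → 2, so m(7) = 2.
  α_5 = 4: Horner steps 3 → 6 → 12, so m(4) = 12.
Codeword c = [7, 10, 2, 2, 12] ∈ F_13^5.


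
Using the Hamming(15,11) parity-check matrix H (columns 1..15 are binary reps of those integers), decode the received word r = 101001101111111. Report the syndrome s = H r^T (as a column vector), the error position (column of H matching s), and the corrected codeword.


s = (1, 0, 1, 1)^T, error position = 11, corrected codeword c = 101001101101111

Compute s = H r^T mod 2 one row at a time:
  s_1 = 0 + 1 + 1 + 1 + 1 + 1 + 1 + 1 = 7 ≡ 1 (mod 2).
  s_2 = 0 + 0 + 1 + 1 + 1 + 1 + 1 + 1 = 6 ≡ 0 (mod 2).
  s_3 = 0 + 1 + 1 + 1 + 1 + 1 + 1 + 1 = 7 ≡ 1 (mod 2).
  s_4 = 1 + 1 + 0 + 1 + 1 + 1 + 1 + 1 = 7 ≡ 1 (mod 2).
s = (1, 0, 1, 1)^T — this equals column 11 of H (binary 1011), so error is at position 11.
Correct: flip bit 11 of r = 101001101111111 to get c = 101001101101111.


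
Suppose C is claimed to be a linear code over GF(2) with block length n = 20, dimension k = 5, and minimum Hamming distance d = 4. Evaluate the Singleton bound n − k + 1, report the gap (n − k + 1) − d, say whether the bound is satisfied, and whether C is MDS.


Singleton RHS = n − k + 1 = 16, slack = 12, bound satisfied, not MDS.

Singleton bound: d ≤ n − k + 1.
Here n = 20, k = 5, so n − k + 1 = 16.
Given d = 4, check d ≤ 16: YES.
Slack = (n − k + 1) − d = 12.
The code is NOT MDS (slack = 12 > 0).
Description: the claimed parameters are [20, 5, 4]_2; such a code would be non-MDS.


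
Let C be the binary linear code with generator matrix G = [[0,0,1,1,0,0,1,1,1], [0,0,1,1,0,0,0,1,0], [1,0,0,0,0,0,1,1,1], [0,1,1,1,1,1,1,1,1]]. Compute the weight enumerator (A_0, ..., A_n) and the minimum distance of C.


Weight distribution: A_0 = 1, A_2 = 2, A_3 = 3, A_4 = 1, A_5 = 4, A_6 = 2, A_7 = 1, A_8 = 2. Minimum distance d = 2.

Enumerate all 2^4 = 16 messages m ∈ F_2^4.
For each, compute codeword c = mG in F_2^9, then tally its weight.
  m = 0000 → c = 000000000, weight = 0.
  m = 1000 → c = 001100111, weight = 5.
  m = 0100 → c = 001100010, weight = 3.
  m = 1100 → c = 000000101, weight = 2.
  m = 0010 → c = 100000111, weight = 4.
  m = 1010 → c = 101100000, weight = 3.
  m = 0110 → c = 101100101, weight = 5.
  m = 1110 → c = 100000010, weight = 2.
  m = 0001 → c = 011111111, weight = 8.
  m = 1001 → c = 010011000, weight = 3.
  m = 0101 → c = 010011101, weight = 5.
  m = 1101 → c = 011111010, weight = 6.
  m = 0011 → c = 111111000, weight = 6.
  m = 1011 → c = 110011111, weight = 7.
  m = 0111 → c = 110011010, weight = 5.
  m = 1111 → c = 111111101, weight = 8.
Tally weights:
  weight 0: 1 codewords.
  weight 2: 2 codewords.
  weight 3: 3 codewords.
  weight 4: 1 codewords.
  weight 5: 4 codewords.
  weight 6: 2 codewords.
  weight 7: 1 codewords.
  weight 8: 2 codewords.
Minimum distance d = smallest w > 0 with A_w > 0 = 2.
Sanity: Σ A_w = 16 = 2^4 = 16 ✓.


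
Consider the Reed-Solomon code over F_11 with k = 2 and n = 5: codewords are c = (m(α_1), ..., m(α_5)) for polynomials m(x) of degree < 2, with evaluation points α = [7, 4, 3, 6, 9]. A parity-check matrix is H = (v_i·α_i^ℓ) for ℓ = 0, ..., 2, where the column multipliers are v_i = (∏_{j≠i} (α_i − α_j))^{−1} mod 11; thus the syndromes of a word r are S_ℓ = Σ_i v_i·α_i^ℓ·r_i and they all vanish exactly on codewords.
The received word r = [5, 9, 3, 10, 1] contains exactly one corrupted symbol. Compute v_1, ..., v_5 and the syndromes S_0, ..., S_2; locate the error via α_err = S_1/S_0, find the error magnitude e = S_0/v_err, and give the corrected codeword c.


S = (7, 8, 6), error at position 5, error magnitude e = 6, c = [5, 9, 3, 10, 6].

Step 1: column multipliers v_i = (∏_{j≠i}(α_i − α_j))^{−1} mod 11.
  i = 1 (α = 7): (7−4)(7−3)(7−6)(7−9) = 3·4·1·(−2) = −24 ≡ 9, so v_1 = 9^{−1} = 5 (mod 11).
  i = 2 (α = 4): (4−7)(4−3)(4−6)(4−9) = (−3)·1·(−2)·(−5) = −30 ≡ 3, so v_2 = 3^{−1} = 4 (mod 11).
  i = 3 (α = 3): (3−7)(3−4)(3−6)(3−9) = (−4)·(−1)·(−3)·(−6) = 72 ≡ 6, so v_3 = 6^{−1} = 2 (mod 11).
  i = 4 (α = 6): (6−7)(6−4)(6−3)(6−9) = (−1)·2·3·(−3) = 18 ≡ 7, so v_4 = 7^{−1} = 8 (mod 11).
  i = 5 (α = 9): (9−7)(9−4)(9−3)(9−6) = 2·5·6·3 = 180 ≡ 4, so v_5 = 4^{−1} = 3 (mod 11).
  v = [5, 4, 2, 8, 3].
Step 2: syndromes of r = [5, 9, 3, 10, 1] (all sums mod 11).
  S_0 = Σ v_i r_i = 5·5 + 4·9 + 2·3 + 8·10 + 3·1 = 150 ≡ 7.
  S_1 = Σ v_i α_i r_i = 5·7·5 + 4·4·9 + 2·3·3 + 8·6·10 + 3·9·1 = 844 ≡ 8.
  α_i^2 mod 11 = [5, 5, 9, 3, 4].
  S_2 = Σ v_i α_i^2 r_i = 5·5·5 + 4·5·9 + 2·9·3 + 8·3·10 + 3·4·1 = 611 ≡ 6.
  S = (7, 8, 6) ≠ 0, so r is not a codeword (an error is present).
Step 3: locate the error. For a single error e at position i, S_ℓ = v_i·e·α_i^ℓ, so α_err = S_1/S_0.
  S_0^{−1} = 7^{−1} = 8 (mod 11), so α_err = 8·8 = 64 ≡ 9 = α_5. Error position i = 5.
  Consistency check: S_2/S_1 = 6·7 = 42 ≡ 9 = α_err ✓ (single-error assumption holds).
Step 4: error magnitude e = S_0/v_5 = S_0·∏_{j≠5}(α_5 − α_j) = 7·4 = 28 ≡ 6 (mod 11).
Step 5: correct position 5: c_5 = r_5 − e = 1 − 6 ≡ 6 (mod 11). Hence c = [5, 9, 3, 10, 6].
  Check: interpolating c through the α_i gives m(x) = 7 + 6·x (degree < 2) with m(α_i) = c_i for every i, so c is indeed a codeword.


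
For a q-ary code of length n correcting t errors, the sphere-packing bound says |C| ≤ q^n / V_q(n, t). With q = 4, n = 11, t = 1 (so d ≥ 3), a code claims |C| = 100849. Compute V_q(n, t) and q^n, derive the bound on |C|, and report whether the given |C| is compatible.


V_q(n, t) = 34, q^n = 4194304, Hamming bound = 123361, |C| = 100849 ≤ bound (satisfied).

Step 1: Compute V_q(n, t) = Σ_{j=0}^1 C(n, j) (q−1)^j.
  j = 0: C(11,0)·(3)^0 = 1·1 = 1.
  j = 1: C(11,1)·(3)^1 = 11·3 = 33.
  V_q(n, t) = 1 + 33 = 34.
Step 2: q^n = 4^11 = 4194304.
Step 3: Hamming bound ⌊q^n / V_q(n,t)⌋ = ⌊4194304/34⌋ = 123361.
Step 4: Compare |C| = 100849 to 123361: satisfied.
The claimed |C| lies below the Hamming bound.


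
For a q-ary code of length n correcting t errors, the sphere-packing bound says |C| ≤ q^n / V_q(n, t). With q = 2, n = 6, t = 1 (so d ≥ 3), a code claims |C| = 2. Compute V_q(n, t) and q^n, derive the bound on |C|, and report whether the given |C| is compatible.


V_q(n, t) = 7, q^n = 64, Hamming bound = 9, |C| = 2 ≤ bound (satisfied).

Step 1: Compute V_q(n, t) = Σ_{j=0}^1 C(n, j) (q−1)^j.
  j = 0: C(6,0)·(1)^0 = 1·1 = 1.
  j = 1: C(6,1)·(1)^1 = 6·1 = 6.
  V_q(n, t) = 1 + 6 = 7.
Step 2: q^n = 2^6 = 64.
Step 3: Hamming bound ⌊q^n / V_q(n,t)⌋ = ⌊64/7⌋ = 9.
Step 4: Compare |C| = 2 to 9: satisfied.
The claimed |C| lies below the Hamming bound.


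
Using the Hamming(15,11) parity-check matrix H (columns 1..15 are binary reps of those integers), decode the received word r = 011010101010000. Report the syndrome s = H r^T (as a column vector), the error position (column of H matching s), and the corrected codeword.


s = (0, 0, 0, 1)^T, error position = 1, corrected codeword c = 111010101010000

Compute s = H r^T mod 2 one row at a time:
  s_1 = 0 + 1 + 0 + 1 + 0 + 0 + 0 + 0 = 2 ≡ 0 (mod 2).
  s_2 = 0 + 1 + 0 + 1 + 0 + 0 + 0 + 0 = 2 ≡ 0 (mod 2).
  s_3 = 1 + 1 + 0 + 1 + 0 + 1 + 0 + 0 = 4 ≡ 0 (mod 2).
  s_4 = 0 + 1 + 1 + 1 + 1 + 1 + 0 + 0 = 5 ≡ 1 (mod 2).
s = (0, 0, 0, 1)^T — this equals column 1 of H (binary 0001), so error is at position 1.
Correct: flip bit 1 of r = 011010101010000 to get c = 111010101010000.


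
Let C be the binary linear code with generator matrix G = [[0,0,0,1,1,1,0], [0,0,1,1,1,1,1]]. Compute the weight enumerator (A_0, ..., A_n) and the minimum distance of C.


Weight distribution: A_0 = 1, A_2 = 1, A_3 = 1, A_5 = 1. Minimum distance d = 2.

Enumerate all 2^2 = 4 messages m ∈ F_2^2.
For each, compute codeword c = mG in F_2^7, then tally its weight.
  m = 00 → c = 0000000, weight = 0.
  m = 10 → c = 0001110, weight = 3.
  m = 01 → c = 0011111, weight = 5.
  m = 11 → c = 0010001, weight = 2.
Tally weights:
  weight 0: 1 codewords.
  weight 2: 1 codewords.
  weight 3: 1 codewords.
  weight 5: 1 codewords.
Minimum distance d = smallest w > 0 with A_w > 0 = 2.
Sanity: Σ A_w = 4 = 2^2 = 4 ✓.


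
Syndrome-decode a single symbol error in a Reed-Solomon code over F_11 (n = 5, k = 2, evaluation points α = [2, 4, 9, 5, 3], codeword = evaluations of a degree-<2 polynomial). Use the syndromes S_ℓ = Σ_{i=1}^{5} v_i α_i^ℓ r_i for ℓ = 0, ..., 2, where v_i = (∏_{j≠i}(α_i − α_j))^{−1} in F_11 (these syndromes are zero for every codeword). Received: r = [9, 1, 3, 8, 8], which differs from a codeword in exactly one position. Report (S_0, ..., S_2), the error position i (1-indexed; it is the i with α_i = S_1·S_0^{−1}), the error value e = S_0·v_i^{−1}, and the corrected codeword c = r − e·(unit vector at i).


S = (8, 2, 6), error at position 5, error magnitude e = 3, c = [9, 1, 3, 8, 5].

Step 1: column multipliers v_i = (∏_{j≠i}(α_i − α_j))^{−1} mod 11.
  i = 1 (α = 2): (2−4)(2−9)(2−5)(2−3) = (−2)·(−7)·(−3)·(−1) = 42 ≡ 9, so v_1 = 9^{−1} = 5 (mod 11).
  i = 2 (α = 4): (4−2)(4−9)(4−5)(4−3) = 2·(−5)·(−1)·1 = 10 ≡ 10, so v_2 = 10^{−1} = 10 (mod 11).
  i = 3 (α = 9): (9−2)(9−4)(9−5)(9−3) = 7·5·4·6 = 840 ≡ 4, so v_3 = 4^{−1} = 3 (mod 11).
  i = 4 (α = 5): (5−2)(5−4)(5−9)(5−3) = 3·1·(−4)·2 = −24 ≡ 9, so v_4 = 9^{−1} = 5 (mod 11).
  i = 5 (α = 3): (3−2)(3−4)(3−9)(3−5) = 1·(−1)·(−6)·(−2) = −12 ≡ 10, so v_5 = 10^{−1} = 10 (mod 11).
  v = [5, 10, 3, 5, 10].
Step 2: syndromes of r = [9, 1, 3, 8, 8] (all sums mod 11).
  S_0 = Σ v_i r_i = 5·9 + 10·1 + 3·3 + 5·8 + 10·8 = 184 ≡ 8.
  S_1 = Σ v_i α_i r_i = 5·2·9 + 10·4·1 + 3·9·3 + 5·5·8 + 10·3·8 = 651 ≡ 2.
  α_i^2 mod 11 = [4, 5, 4, 3, 9].
  S_2 = Σ v_i α_i^2 r_i = 5·4·9 + 10·5·1 + 3·4·3 + 5·3·8 + 10·9·8 = 1106 ≡ 6.
  S = (8, 2, 6) ≠ 0, so r is not a codeword (an error is present).
Step 3: locate the error. For a single error e at position i, S_ℓ = v_i·e·α_i^ℓ, so α_err = S_1/S_0.
  S_0^{−1} = 8^{−1} = 7 (mod 11), so α_err = 2·7 = 14 ≡ 3 = α_5. Error position i = 5.
  Consistency check: S_2/S_1 = 6·6 = 36 ≡ 3 = α_err ✓ (single-error assumption holds).
Step 4: error magnitude e = S_0/v_5 = S_0·∏_{j≠5}(α_5 − α_j) = 8·10 = 80 ≡ 3 (mod 11).
Step 5: correct position 5: c_5 = r_5 − e = 8 − 3 ≡ 5 (mod 11). Hence c = [9, 1, 3, 8, 5].
  Check: interpolating c through the α_i gives m(x) = 6 + 7·x (degree < 2) with m(α_i) = c_i for every i, so c is indeed a codeword.


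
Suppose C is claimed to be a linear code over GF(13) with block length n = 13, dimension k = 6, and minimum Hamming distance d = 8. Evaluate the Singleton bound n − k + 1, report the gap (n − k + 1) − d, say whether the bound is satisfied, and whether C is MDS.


Singleton RHS = n − k + 1 = 8, slack = 0, bound satisfied, MDS.

Singleton bound: d ≤ n − k + 1.
Here n = 13, k = 6, so n − k + 1 = 8.
Given d = 8, check d ≤ 8: YES.
Slack = (n − k + 1) − d = 0.
The code is MDS (slack = 0).
Description: the claimed parameters are [13, 6, 8]_13; such a code would be MDS (meets Singleton bound).


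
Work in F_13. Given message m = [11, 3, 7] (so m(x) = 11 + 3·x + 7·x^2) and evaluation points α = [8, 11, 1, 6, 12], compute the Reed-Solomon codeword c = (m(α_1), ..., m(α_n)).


c = [2, 7, 8, 8, 2]

Message polynomial: m(x) = 11 + 3·x + 7·x^2 (mod 13).
For each evaluation point α_i, compute m(α_i) mod 13:
  α_1 = 8: Horner steps 7 → 7 → 2, so m(8) = 2.
  α_2 = 11: Horner steps 7 → 2 → 7, so m(11) = 7.
  α_3 = 1: Horner steps 7 → 10 → 8, so m(1) = 8.
  α_4 = 6: Horner steps 7 → 6 → 8, so m(6) = 8.
  α_5 = 12: Horner steps 7 → 9 → 2, so m(12) = 2.
Codeword c = [2, 7, 8, 8, 2] ∈ F_13^5.


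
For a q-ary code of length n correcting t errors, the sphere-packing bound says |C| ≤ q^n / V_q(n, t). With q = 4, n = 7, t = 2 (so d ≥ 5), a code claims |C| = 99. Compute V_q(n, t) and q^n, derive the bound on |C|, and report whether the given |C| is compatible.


V_q(n, t) = 211, q^n = 16384, Hamming bound = 77, |C| = 99 > bound (violated).

Step 1: Compute V_q(n, t) = Σ_{j=0}^2 C(n, j) (q−1)^j.
  j = 0: C(7,0)·(3)^0 = 1·1 = 1.
  j = 1: C(7,1)·(3)^1 = 7·3 = 21.
  j = 2: C(7,2)·(3)^2 = 21·9 = 189.
  V_q(n, t) = 1 + 21 + 189 = 211.
Step 2: q^n = 4^7 = 16384.
Step 3: Hamming bound ⌊q^n / V_q(n,t)⌋ = ⌊16384/211⌋ = 77.
Step 4: Compare |C| = 99 to 77: violated.
The claimed |C| lies above the Hamming bound, so no 4-ary code of length 7 with d ≥ 5 can have 99 codewords.


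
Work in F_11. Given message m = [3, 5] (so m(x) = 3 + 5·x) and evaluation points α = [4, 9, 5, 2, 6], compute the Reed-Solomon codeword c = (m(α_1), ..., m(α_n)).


c = [1, 4, 6, 2, 0]

Message polynomial: m(x) = 3 + 5·x (mod 11).
For each evaluation point α_i, compute m(α_i) mod 11:
  α_1 = 4: Horner steps 5 → 1, so m(4) = 1.
  α_2 = 9: Horner steps 5 → 4, so m(9) = 4.
  α_3 = 5: Horner steps 5 → 6, so m(5) = 6.
  α_4 = 2: Horner steps 5 → 2, so m(2) = 2.
  α_5 = 6: Horner steps 5 → 0, so m(6) = 0.
Codeword c = [1, 4, 6, 2, 0] ∈ F_11^5.


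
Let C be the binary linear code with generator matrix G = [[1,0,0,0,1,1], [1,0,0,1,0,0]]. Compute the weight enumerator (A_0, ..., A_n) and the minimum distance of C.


Weight distribution: A_0 = 1, A_2 = 1, A_3 = 2. Minimum distance d = 2.

Enumerate all 2^2 = 4 messages m ∈ F_2^2.
For each, compute codeword c = mG in F_2^6, then tally its weight.
  m = 00 → c = 000000, weight = 0.
  m = 10 → c = 100011, weight = 3.
  m = 01 → c = 100100, weight = 2.
  m = 11 → c = 000111, weight = 3.
Tally weights:
  weight 0: 1 codewords.
  weight 2: 1 codewords.
  weight 3: 2 codewords.
Minimum distance d = smallest w > 0 with A_w > 0 = 2.
Sanity: Σ A_w = 4 = 2^2 = 4 ✓.


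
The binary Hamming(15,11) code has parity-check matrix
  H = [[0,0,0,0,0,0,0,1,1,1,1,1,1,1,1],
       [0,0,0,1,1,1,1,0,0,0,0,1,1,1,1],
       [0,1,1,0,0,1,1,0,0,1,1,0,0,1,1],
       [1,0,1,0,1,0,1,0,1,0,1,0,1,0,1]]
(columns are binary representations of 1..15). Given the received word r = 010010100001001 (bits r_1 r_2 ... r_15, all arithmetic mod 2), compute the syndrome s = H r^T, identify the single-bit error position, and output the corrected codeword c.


s = (0, 0, 1, 1)^T, error position = 3, corrected codeword c = 011010100001001

Compute s = H r^T mod 2 one row at a time:
  s_1 = 0 + 0 + 0 + 0 + 1 + 0 + 0 + 1 = 2 ≡ 0 (mod 2).
  s_2 = 0 + 1 + 0 + 1 + 1 + 0 + 0 + 1 = 4 ≡ 0 (mod 2).
  s_3 = 1 + 0 + 0 + 1 + 0 + 0 + 0 + 1 = 3 ≡ 1 (mod 2).
  s_4 = 0 + 0 + 1 + 1 + 0 + 0 + 0 + 1 = 3 ≡ 1 (mod 2).
s = (0, 0, 1, 1)^T — this equals column 3 of H (binary 0011), so error is at position 3.
Correct: flip bit 3 of r = 010010100001001 to get c = 011010100001001.


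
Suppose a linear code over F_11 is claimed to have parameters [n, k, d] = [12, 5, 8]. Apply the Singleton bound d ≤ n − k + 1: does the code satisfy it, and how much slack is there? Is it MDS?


Singleton RHS = n − k + 1 = 8, slack = 0, bound satisfied, MDS.

Singleton bound: d ≤ n − k + 1.
Here n = 12, k = 5, so n − k + 1 = 8.
Given d = 8, check d ≤ 8: YES.
Slack = (n − k + 1) − d = 0.
The code is MDS (slack = 0).
Description: the claimed parameters are [12, 5, 8]_11; such a code would be MDS (meets Singleton bound).


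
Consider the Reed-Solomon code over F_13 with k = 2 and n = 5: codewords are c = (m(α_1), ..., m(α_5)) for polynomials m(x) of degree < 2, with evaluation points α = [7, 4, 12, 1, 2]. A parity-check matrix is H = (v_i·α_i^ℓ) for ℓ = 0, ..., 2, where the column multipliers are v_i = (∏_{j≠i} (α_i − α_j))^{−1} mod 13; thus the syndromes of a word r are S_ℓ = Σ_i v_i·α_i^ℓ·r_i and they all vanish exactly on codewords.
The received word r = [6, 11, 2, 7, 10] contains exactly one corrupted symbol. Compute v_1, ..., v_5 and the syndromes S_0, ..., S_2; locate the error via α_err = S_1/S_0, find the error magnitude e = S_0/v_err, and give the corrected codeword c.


S = (10, 10, 10), error at position 4, error magnitude e = 4, c = [6, 11, 2, 3, 10].

Step 1: column multipliers v_i = (∏_{j≠i}(α_i − α_j))^{−1} mod 13.
  i = 1 (α = 7): (7−4)(7−12)(7−1)(7−2) = 3·(−5)·6·5 = −450 ≡ 5, so v_1 = 5^{−1} = 8 (mod 13).
  i = 2 (α = 4): (4−7)(4−12)(4−1)(4−2) = (−3)·(−8)·3·2 = 144 ≡ 1, so v_2 = 1^{−1} = 1 (mod 13).
  i = 3 (α = 12): (12−7)(12−4)(12−1)(12−2) = 5·8·11·10 = 4400 ≡ 6, so v_3 = 6^{−1} = 11 (mod 13).
  i = 4 (α = 1): (1−7)(1−4)(1−12)(1−2) = (−6)·(−3)·(−11)·(−1) = 198 ≡ 3, so v_4 = 3^{−1} = 9 (mod 13).
  i = 5 (α = 2): (2−7)(2−4)(2−12)(2−1) = (−5)·(−2)·(−10)·1 = −100 ≡ 4, so v_5 = 4^{−1} = 10 (mod 13).
  v = [8, 1, 11, 9, 10].
Step 2: syndromes of r = [6, 11, 2, 7, 10] (all sums mod 13).
  S_0 = Σ v_i r_i = 8·6 + 1·11 + 11·2 + 9·7 + 10·10 = 244 ≡ 10.
  S_1 = Σ v_i α_i r_i = 8·7·6 + 1·4·11 + 11·12·2 + 9·1·7 + 10·2·10 = 907 ≡ 10.
  α_i^2 mod 13 = [10, 3, 1, 1, 4].
  S_2 = Σ v_i α_i^2 r_i = 8·10·6 + 1·3·11 + 11·1·2 + 9·1·7 + 10·4·10 = 998 ≡ 10.
  S = (10, 10, 10) ≠ 0, so r is not a codeword (an error is present).
Step 3: locate the error. For a single error e at position i, S_ℓ = v_i·e·α_i^ℓ, so α_err = S_1/S_0.
  S_0^{−1} = 10^{−1} = 4 (mod 13), so α_err = 10·4 = 40 ≡ 1 = α_4. Error position i = 4.
  Consistency check: S_2/S_1 = 10·4 = 40 ≡ 1 = α_err ✓ (single-error assumption holds).
Step 4: error magnitude e = S_0/v_4 = S_0·∏_{j≠4}(α_4 − α_j) = 10·3 = 30 ≡ 4 (mod 13).
Step 5: correct position 4: c_4 = r_4 − e = 7 − 4 ≡ 3 (mod 13). Hence c = [6, 11, 2, 3, 10].
  Check: interpolating c through the α_i gives m(x) = 9 + 7·x (degree < 2) with m(α_i) = c_i for every i, so c is indeed a codeword.


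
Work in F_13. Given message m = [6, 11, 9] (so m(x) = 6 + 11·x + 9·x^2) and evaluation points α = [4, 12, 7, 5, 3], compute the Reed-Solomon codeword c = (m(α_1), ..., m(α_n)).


c = [12, 4, 4, 0, 3]

Message polynomial: m(x) = 6 + 11·x + 9·x^2 (mod 13).
For each evaluation point α_i, compute m(α_i) mod 13:
  α_1 = 4: Horner steps 9 → 8 → 12, so m(4) = 12.
  α_2 = 12: Horner steps 9 → 2 → 4, so m(12) = 4.
  α_3 = 7: Horner steps 9 → 9 → 4, so m(7) = 4.
  α_4 = 5: Horner steps 9 → 4 → 0, so m(5) = 0.
  α_5 = 3: Horner steps 9 → 12 → 3, so m(3) = 3.
Codeword c = [12, 4, 4, 0, 3] ∈ F_13^5.


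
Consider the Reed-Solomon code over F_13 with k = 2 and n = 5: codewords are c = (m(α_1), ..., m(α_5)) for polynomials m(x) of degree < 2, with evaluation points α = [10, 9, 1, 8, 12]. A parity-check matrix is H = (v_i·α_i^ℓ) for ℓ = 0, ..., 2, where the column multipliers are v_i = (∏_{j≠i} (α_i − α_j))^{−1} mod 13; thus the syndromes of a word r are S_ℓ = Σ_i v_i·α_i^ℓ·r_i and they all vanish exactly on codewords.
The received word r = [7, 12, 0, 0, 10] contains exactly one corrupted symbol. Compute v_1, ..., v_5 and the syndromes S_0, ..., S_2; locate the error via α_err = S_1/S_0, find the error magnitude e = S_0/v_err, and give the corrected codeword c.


S = (1, 8, 12), error at position 4, error magnitude e = 9, c = [7, 12, 0, 4, 10].

Step 1: column multipliers v_i = (∏_{j≠i}(α_i − α_j))^{−1} mod 13.
  i = 1 (α = 10): (10−9)(10−1)(10−8)(10−12) = 1·9·2·(−2) = −36 ≡ 3, so v_1 = 3^{−1} = 9 (mod 13).
  i = 2 (α = 9): (9−10)(9−1)(9−8)(9−12) = (−1)·8·1·(−3) = 24 ≡ 11, so v_2 = 11^{−1} = 6 (mod 13).
  i = 3 (α = 1): (1−10)(1−9)(1−8)(1−12) = (−9)·(−8)·(−7)·(−11) = 5544 ≡ 6, so v_3 = 6^{−1} = 11 (mod 13).
  i = 4 (α = 8): (8−10)(8−9)(8−1)(8−12) = (−2)·(−1)·7·(−4) = −56 ≡ 9, so v_4 = 9^{−1} = 3 (mod 13).
  i = 5 (α = 12): (12−10)(12−9)(12−1)(12−8) = 2·3·11·4 = 264 ≡ 4, so v_5 = 4^{−1} = 10 (mod 13).
  v = [9, 6, 11, 3, 10].
Step 2: syndromes of r = [7, 12, 0, 0, 10] (all sums mod 13).
  S_0 = Σ v_i r_i = 9·7 + 6·12 + 11·0 + 3·0 + 10·10 = 235 ≡ 1.
  S_1 = Σ v_i α_i r_i = 9·10·7 + 6·9·12 + 11·1·0 + 3·8·0 + 10·12·10 = 2478 ≡ 8.
  α_i^2 mod 13 = [9, 3, 1, 12, 1].
  S_2 = Σ v_i α_i^2 r_i = 9·9·7 + 6·3·12 + 11·1·0 + 3·12·0 + 10·1·10 = 883 ≡ 12.
  S = (1, 8, 12) ≠ 0, so r is not a codeword (an error is present).
Step 3: locate the error. For a single error e at position i, S_ℓ = v_i·e·α_i^ℓ, so α_err = S_1/S_0.
  S_0^{−1} = 1^{−1} = 1 (mod 13), so α_err = 8·1 = 8 ≡ 8 = α_4. Error position i = 4.
  Consistency check: S_2/S_1 = 12·5 = 60 ≡ 8 = α_err ✓ (single-error assumption holds).
Step 4: error magnitude e = S_0/v_4 = S_0·∏_{j≠4}(α_4 − α_j) = 1·9 = 9 ≡ 9 (mod 13).
Step 5: correct position 4: c_4 = r_4 − e = 0 − 9 ≡ 4 (mod 13). Hence c = [7, 12, 0, 4, 10].
  Check: interpolating c through the α_i gives m(x) = 5 + 8·x (degree < 2) with m(α_i) = c_i for every i, so c is indeed a codeword.


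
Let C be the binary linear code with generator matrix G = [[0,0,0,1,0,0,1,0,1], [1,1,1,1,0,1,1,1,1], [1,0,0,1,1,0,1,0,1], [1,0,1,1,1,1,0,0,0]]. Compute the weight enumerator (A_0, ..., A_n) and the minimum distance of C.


Weight distribution: A_0 = 1, A_2 = 1, A_3 = 2, A_4 = 3, A_5 = 6, A_6 = 1, A_8 = 2. Minimum distance d = 2.

Enumerate all 2^4 = 16 messages m ∈ F_2^4.
For each, compute codeword c = mG in F_2^9, then tally its weight.
  m = 0000 → c = 000000000, weight = 0.
  m = 1000 → c = 000100101, weight = 3.
  m = 0100 → c = 111101111, weight = 8.
  m = 1100 → c = 111001010, weight = 5.
  m = 0010 → c = 100110101, weight = 5.
  m = 1010 → c = 100010000, weight = 2.
  m = 0110 → c = 011011010, weight = 5.
  m = 1110 → c = 011111111, weight = 8.
  m = 0001 → c = 101111000, weight = 5.
  m = 1001 → c = 101011101, weight = 6.
  m = 0101 → c = 010010111, weight = 5.
  m = 1101 → c = 010110010, weight = 4.
  m = 0011 → c = 001001101, weight = 4.
  m = 1011 → c = 001101000, weight = 3.
  m = 0111 → c = 110100010, weight = 4.
  m = 1111 → c = 110000111, weight = 5.
Tally weights:
  weight 0: 1 codewords.
  weight 2: 1 codewords.
  weight 3: 2 codewords.
  weight 4: 3 codewords.
  weight 5: 6 codewords.
  weight 6: 1 codewords.
  weight 8: 2 codewords.
Minimum distance d = smallest w > 0 with A_w > 0 = 2.
Sanity: Σ A_w = 16 = 2^4 = 16 ✓.


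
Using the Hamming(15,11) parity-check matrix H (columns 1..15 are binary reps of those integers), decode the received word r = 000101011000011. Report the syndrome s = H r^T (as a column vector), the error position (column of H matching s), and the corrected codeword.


s = (0, 0, 1, 0)^T, error position = 2, corrected codeword c = 010101011000011

Compute s = H r^T mod 2 one row at a time:
  s_1 = 1 + 1 + 0 + 0 + 0 + 0 + 1 + 1 = 4 ≡ 0 (mod 2).
  s_2 = 1 + 0 + 1 + 0 + 0 + 0 + 1 + 1 = 4 ≡ 0 (mod 2).
  s_3 = 0 + 0 + 1 + 0 + 0 + 0 + 1 + 1 = 3 ≡ 1 (mod 2).
  s_4 = 0 + 0 + 0 + 0 + 1 + 0 + 0 + 1 = 2 ≡ 0 (mod 2).
s = (0, 0, 1, 0)^T — this equals column 2 of H (binary 0010), so error is at position 2.
Correct: flip bit 2 of r = 000101011000011 to get c = 010101011000011.


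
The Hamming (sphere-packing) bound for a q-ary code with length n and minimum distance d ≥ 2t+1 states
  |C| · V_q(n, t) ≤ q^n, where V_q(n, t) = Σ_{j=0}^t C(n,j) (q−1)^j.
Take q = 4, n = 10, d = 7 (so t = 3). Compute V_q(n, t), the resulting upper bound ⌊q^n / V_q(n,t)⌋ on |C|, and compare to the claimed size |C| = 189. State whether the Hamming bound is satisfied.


V_q(n, t) = 3676, q^n = 1048576, Hamming bound = 285, |C| = 189 ≤ bound (satisfied).

Step 1: Compute V_q(n, t) = Σ_{j=0}^3 C(n, j) (q−1)^j.
  j = 0: C(10,0)·(3)^0 = 1·1 = 1.
  j = 1: C(10,1)·(3)^1 = 10·3 = 30.
  j = 2: C(10,2)·(3)^2 = 45·9 = 405.
  j = 3: C(10,3)·(3)^3 = 120·27 = 3240.
  V_q(n, t) = 1 + 30 + 405 + 3240 = 3676.
Step 2: q^n = 4^10 = 1048576.
Step 3: Hamming bound ⌊q^n / V_q(n,t)⌋ = ⌊1048576/3676⌋ = 285.
Step 4: Compare |C| = 189 to 285: satisfied.
The claimed |C| lies below the Hamming bound.


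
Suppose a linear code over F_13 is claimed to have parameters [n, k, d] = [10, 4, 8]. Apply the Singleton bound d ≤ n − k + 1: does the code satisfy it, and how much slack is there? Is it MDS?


Singleton RHS = n − k + 1 = 7, slack = -1, bound violated (no such code; not MDS).

Singleton bound: d ≤ n − k + 1.
Here n = 10, k = 4, so n − k + 1 = 7.
Given d = 8, check d ≤ 7: NO.
Slack = (n − k + 1) − d = -1.
The slack is negative: d = 8 exceeds n − k + 1 = 7 by 1, so the Singleton bound is violated and no linear [10, 4, 8]_13 code can exist. In particular it is not MDS (MDS requires d = n − k + 1 exactly).
Description: the claimed parameters are [10, 4, 8]_13; such a code would be impossible (violates the Singleton bound).


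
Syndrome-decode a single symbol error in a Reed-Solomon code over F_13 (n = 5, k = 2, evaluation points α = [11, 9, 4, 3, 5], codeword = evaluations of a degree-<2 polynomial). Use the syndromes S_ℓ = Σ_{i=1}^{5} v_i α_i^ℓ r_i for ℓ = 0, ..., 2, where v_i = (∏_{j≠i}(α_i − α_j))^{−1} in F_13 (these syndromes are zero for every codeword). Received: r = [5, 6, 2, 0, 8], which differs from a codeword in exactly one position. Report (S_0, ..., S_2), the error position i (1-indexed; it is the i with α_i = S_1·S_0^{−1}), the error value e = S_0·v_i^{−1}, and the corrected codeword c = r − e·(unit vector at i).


S = (6, 5, 2), error at position 4, error magnitude e = 4, c = [5, 6, 2, 9, 8].

Step 1: column multipliers v_i = (∏_{j≠i}(α_i − α_j))^{−1} mod 13.
  i = 1 (α = 11): (11−9)(11−4)(11−3)(11−5) = 2·7·8·6 = 672 ≡ 9, so v_1 = 9^{−1} = 3 (mod 13).
  i = 2 (α = 9): (9−11)(9−4)(9−3)(9−5) = (−2)·5·6·4 = −240 ≡ 7, so v_2 = 7^{−1} = 2 (mod 13).
  i = 3 (α = 4): (4−11)(4−9)(4−3)(4−5) = (−7)·(−5)·1·(−1) = −35 ≡ 4, so v_3 = 4^{−1} = 10 (mod 13).
  i = 4 (α = 3): (3−11)(3−9)(3−4)(3−5) = (−8)·(−6)·(−1)·(−2) = 96 ≡ 5, so v_4 = 5^{−1} = 8 (mod 13).
  i = 5 (α = 5): (5−11)(5−9)(5−4)(5−3) = (−6)·(−4)·1·2 = 48 ≡ 9, so v_5 = 9^{−1} = 3 (mod 13).
  v = [3, 2, 10, 8, 3].
Step 2: syndromes of r = [5, 6, 2, 0, 8] (all sums mod 13).
  S_0 = Σ v_i r_i = 3·5 + 2·6 + 10·2 + 8·0 + 3·8 = 71 ≡ 6.
  S_1 = Σ v_i α_i r_i = 3·11·5 + 2·9·6 + 10·4·2 + 8·3·0 + 3·5·8 = 473 ≡ 5.
  α_i^2 mod 13 = [4, 3, 3, 9, 12].
  S_2 = Σ v_i α_i^2 r_i = 3·4·5 + 2·3·6 + 10·3·2 + 8·9·0 + 3·12·8 = 444 ≡ 2.
  S = (6, 5, 2) ≠ 0, so r is not a codeword (an error is present).
Step 3: locate the error. For a single error e at position i, S_ℓ = v_i·e·α_i^ℓ, so α_err = S_1/S_0.
  S_0^{−1} = 6^{−1} = 11 (mod 13), so α_err = 5·11 = 55 ≡ 3 = α_4. Error position i = 4.
  Consistency check: S_2/S_1 = 2·8 = 16 ≡ 3 = α_err ✓ (single-error assumption holds).
Step 4: error magnitude e = S_0/v_4 = S_0·∏_{j≠4}(α_4 − α_j) = 6·5 = 30 ≡ 4 (mod 13).
Step 5: correct position 4: c_4 = r_4 − e = 0 − 4 ≡ 9 (mod 13). Hence c = [5, 6, 2, 9, 8].
  Check: interpolating c through the α_i gives m(x) = 4 + 6·x (degree < 2) with m(α_i) = c_i for every i, so c is indeed a codeword.


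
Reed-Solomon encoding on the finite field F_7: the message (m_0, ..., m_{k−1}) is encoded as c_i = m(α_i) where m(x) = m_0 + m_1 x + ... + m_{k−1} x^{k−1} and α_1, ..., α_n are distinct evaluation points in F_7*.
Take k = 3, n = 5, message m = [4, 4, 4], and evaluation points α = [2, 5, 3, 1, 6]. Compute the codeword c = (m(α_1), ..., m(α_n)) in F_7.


c = [0, 5, 3, 5, 4]

Message polynomial: m(x) = 4 + 4·x + 4·x^2 (mod 7).
For each evaluation point α_i, compute m(α_i) mod 7:
  α_1 = 2: Horner steps 4 → 5 → 0, so m(2) = 0.
  α_2 = 5: Horner steps 4 → 3 → 5, so m(5) = 5.
  α_3 = 3: Horner steps 4 → 2 → 3, so m(3) = 3.
  α_4 = 1: Horner steps 4 → 1 → 5, so m(1) = 5.
  α_5 = 6: Horner steps 4 → 0 → 4, so m(6) = 4.
Codeword c = [0, 5, 3, 5, 4] ∈ F_7^5.


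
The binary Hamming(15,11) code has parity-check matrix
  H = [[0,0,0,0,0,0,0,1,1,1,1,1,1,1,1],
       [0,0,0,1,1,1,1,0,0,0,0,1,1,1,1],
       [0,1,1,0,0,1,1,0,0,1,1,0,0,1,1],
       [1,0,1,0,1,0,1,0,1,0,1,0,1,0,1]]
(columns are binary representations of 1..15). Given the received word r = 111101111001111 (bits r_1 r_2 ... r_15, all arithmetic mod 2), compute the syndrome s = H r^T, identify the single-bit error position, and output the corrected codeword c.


s = (0, 1, 0, 0)^T, error position = 4, corrected codeword c = 111001111001111

Compute s = H r^T mod 2 one row at a time:
  s_1 = 1 + 1 + 0 + 0 + 1 + 1 + 1 + 1 = 6 ≡ 0 (mod 2).
  s_2 = 1 + 0 + 1 + 1 + 1 + 1 + 1 + 1 = 7 ≡ 1 (mod 2).
  s_3 = 1 + 1 + 1 + 1 + 0 + 0 + 1 + 1 = 6 ≡ 0 (mod 2).
  s_4 = 1 + 1 + 0 + 1 + 1 + 0 + 1 + 1 = 6 ≡ 0 (mod 2).
s = (0, 1, 0, 0)^T — this equals column 4 of H (binary 0100), so error is at position 4.
Correct: flip bit 4 of r = 111101111001111 to get c = 111001111001111.


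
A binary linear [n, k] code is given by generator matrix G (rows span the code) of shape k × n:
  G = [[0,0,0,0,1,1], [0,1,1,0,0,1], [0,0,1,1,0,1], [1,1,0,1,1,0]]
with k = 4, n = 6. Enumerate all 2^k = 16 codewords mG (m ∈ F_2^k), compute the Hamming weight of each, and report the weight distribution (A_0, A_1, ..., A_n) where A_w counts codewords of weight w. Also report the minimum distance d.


Weight distribution: A_0 = 1, A_2 = 4, A_3 = 6, A_4 = 3, A_5 = 2. Minimum distance d = 2.

Enumerate all 2^4 = 16 messages m ∈ F_2^4.
For each, compute codeword c = mG in F_2^6, then tally its weight.
  m = 0000 → c = 000000, weight = 0.
  m = 1000 → c = 000011, weight = 2.
  m = 0100 → c = 011001, weight = 3.
  m = 1100 → c = 011010, weight = 3.
  m = 0010 → c = 001101, weight = 3.
  m = 1010 → c = 001110, weight = 3.
  m = 0110 → c = 010100, weight = 2.
  m = 1110 → c = 010111, weight = 4.
  m = 0001 → c = 110110, weight = 4.
  m = 1001 → c = 110101, weight = 4.
  m = 0101 → c = 101111, weight = 5.
  m = 1101 → c = 101100, weight = 3.
  m = 0011 → c = 111011, weight = 5.
  m = 1011 → c = 111000, weight = 3.
  m = 0111 → c = 100010, weight = 2.
  m = 1111 → c = 100001, weight = 2.
Tally weights:
  weight 0: 1 codewords.
  weight 2: 4 codewords.
  weight 3: 6 codewords.
  weight 4: 3 codewords.
  weight 5: 2 codewords.
Minimum distance d = smallest w > 0 with A_w > 0 = 2.
Sanity: Σ A_w = 16 = 2^4 = 16 ✓.
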